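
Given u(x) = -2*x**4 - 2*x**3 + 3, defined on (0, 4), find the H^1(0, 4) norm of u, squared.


||u||_{H^1}^2 = 129440588/315

The H^1 norm (squared) on an interval (0, L) is
  ||u||_{H^1}^2 = ∫_0^L u(x)^2 dx + ∫_0^L u'(x)^2 dx.
Compute u'(x) = -8*x**3 - 6*x**2.
Then u(x)^2 = 4*x**8 + 8*x**7 + 4*x**6 - 12*x**4 - 12*x**3 + 9 and u'(x)^2 = 64*x**6 + 96*x**5 + 36*x**4.
Integrate each monomial from 0 to 4 using ∫_0^4 c·x^n dx = c·4^(n+1)/(n+1):
  ∫_0^4 u(x)^2 dx = ∫_0^4 (4*x^8 + 8*x^7 + 4*x^6 - 12*x^4 - 12*x^3 + 9) dx. Term by term:
    ∫_0^4 4*x^8 dx = 1048576/9;  ∫_0^4 8*x^7 dx = 65536;  ∫_0^4 4*x^6 dx = 65536/7;
    ∫_0^4 -12*x^4 dx = -12288/5;  ∫_0^4 -12*x^3 dx = -768;  ∫_0^4 9 dx = 36.
  Sum: 1048576/9 + 65536 + 65536/7 − 12288/5 − 768 + 36 = 59288396/315.
  ∫_0^4 u'(x)^2 dx = ∫_0^4 (64*x^6 + 96*x^5 + 36*x^4) dx. Term by term:
    ∫_0^4 64*x^6 dx = 1048576/7;  ∫_0^4 96*x^5 dx = 65536;  ∫_0^4 36*x^4 dx = 36864/5.
  Sum: 1048576/7 + 65536 + 36864/5 = 7794688/35.
Adding: ||u||_{H^1}^2 = 59288396/315 + 7794688/35 = 129440588/315.


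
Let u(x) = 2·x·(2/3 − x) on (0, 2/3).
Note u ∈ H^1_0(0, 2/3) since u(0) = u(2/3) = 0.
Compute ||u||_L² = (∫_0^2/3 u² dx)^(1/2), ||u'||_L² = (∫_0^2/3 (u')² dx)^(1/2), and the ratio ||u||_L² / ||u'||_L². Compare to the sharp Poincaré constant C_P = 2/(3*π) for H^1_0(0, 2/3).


||u||_L² / ||u'||_L² = sqrt(10)/15 < C_P = 2/(3*π).

u(x) = 2·x·(2/3 − x), so u'(x) = 4/3 - 4*x.
u(x) = 2·x·(2/3 − x) vanishes at x = 0 and x = 2/3, so u ∈ H^1_0(0, 2/3). Differentiate via the product rule and integrate the resulting polynomials term by term.
  ∫_0^2/3 u² dx = ∫_0^2/3 (4*x^4 - 16*x^3/3 + 16*x^2/9) dx. Term by term:
    ∫_0^2/3 4*x^4 dx = 128/1215;  ∫_0^2/3 -16*x^3/3 dx = -64/243;  ∫_0^2/3 16*x^2/9 dx = 128/729.
  Sum: 128/1215 − 64/243 + 128/729 = 64/3645.
  ∫_0^2/3 (u')² dx = ∫_0^2/3 (16*x^2 - 32*x/3 + 16/9) dx. Term by term:
    ∫_0^2/3 16*x^2 dx = 128/81;  ∫_0^2/3 -32*x/3 dx = -64/27;  ∫_0^2/3 16/9 dx = 32/27.
  Sum: 128/81 − 64/27 + 32/27 = 32/81.
∫_0^2/3 u² dx = 64/3645, so ||u||_L² = 8*sqrt(5)/135.
∫_0^2/3 (u')² dx = 32/81, so ||u'||_L² = 4*sqrt(2)/9.
Ratio ||u||_L² / ||u'||_L² = sqrt(10)/15.
Sharp Poincaré constant on H^1_0(0, 2/3) is C_P = L/π = 2/(3*π), achieved by sin(3*π/2·x).
A polynomial bump cannot attain the sharp Poincaré constant (only the first sine eigenfunction does), so the ratio is strictly less than C_P, consistent with ||u||_L² ≤ C_P ||u'||_L².


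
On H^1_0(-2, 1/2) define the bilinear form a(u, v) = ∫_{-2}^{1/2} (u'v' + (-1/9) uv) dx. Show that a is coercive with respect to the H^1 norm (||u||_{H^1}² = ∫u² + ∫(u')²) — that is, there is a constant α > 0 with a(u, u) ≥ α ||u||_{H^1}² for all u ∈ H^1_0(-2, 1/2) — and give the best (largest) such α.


α = (-25 + 36*π^2)/(9*(25 + 4*π^2))

Coercivity of a(·,·) on H^1_0(-2, 1/2) means a(u, u) ≥ α ||u||_{H^1}² for every u ∈ H^1_0.
The interval has length L = 5/2, and Poincaré/coercivity depend only on L. Here a(u, u) = ∫(u')² + (-1/9)·∫u².
Here c = -1/9 < 0 with |c| < (π/L)² = 4*π^2/25, so coercivity still holds. The condition a(u,u) ≥ α||u||_{H^1}² reads (1−α)∫(u')² ≥ (α−c)∫u². Any admissible α is ≤ 1 (rapidly oscillating u have ∫u²/∫(u')² → 0), and α = 1 would force 0 ≥ (1−c)∫u², impossible since c < 1; so 1−α > 0. By the sharp Poincaré inequality on H^1_0 of an interval of length L, ∫(u')² ≥ (π/L)²∫u² with equality for the first sine mode sin(π(x−x₀)/L) (x₀ the left endpoint), so the inequality holds for all u iff (1−α)(π/L)² ≥ α − c, i.e. α ≤ ((π/L)² + c)/((π/L)² + 1) = (1 + c(L/π)²)/(1 + (L/π)²). (Direct route, valid since c ≤ 0: Poincaré gives c∫u² ≥ c(L/π)²∫(u')², so a(u,u) ≥ (1 + c(L/π)²)∫(u')², while ||u||_{H^1}² ≤ (1 + (L/π)²)∫(u')²; dividing yields the same α.) With (π/L)² = 4*π^2/25 and c = -1/9, the largest admissible constant is α = ((π/L)² + c)/((π/L)² + 1).
Simplifying, α = (-25 + 36*π^2)/(9*(25 + 4*π^2)).


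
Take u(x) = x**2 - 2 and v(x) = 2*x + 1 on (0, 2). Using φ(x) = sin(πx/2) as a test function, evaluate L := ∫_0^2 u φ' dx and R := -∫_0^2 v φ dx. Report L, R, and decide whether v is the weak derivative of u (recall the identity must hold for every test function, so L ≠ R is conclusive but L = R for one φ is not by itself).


LHS = -8/π, RHS = -12/π. No, v is not the weak derivative of u.

u(x) = x**2 - 2, classical derivative u'(x) = 2*x.
φ(x) = sin(πx/2), so φ'(x) = π*cos(π*x/2)/2.
Note φ(0) = φ(2) = 0, so the boundary term u·φ vanishes.
LHS = ∫_0^2 u(x) φ'(x) dx = ∫_0^2 (π*x^2*cos(π*x/2)/2 - π*cos(π*x/2)) dx. Term by term:
  ∫_0^2 -π*cos(π*x/2) dx = 0;  ∫_0^2 π*x^2*cos(π*x/2)/2 dx = -8/π.
Sum: 0 − 8/π = -8/π.
So LHS = -8/π.
∫_0^2 v(x) φ(x) dx = ∫_0^2 (2*x*sin(π*x/2) + sin(π*x/2)) dx. Term by term:
  ∫_0^2 2*x*sin(π*x/2) dx = 8/π;  ∫_0^2 sin(π*x/2) dx = 4/π.
Sum: 8/π + 4/π = 12/π.
So RHS = -∫_0^2 v(x) φ(x) dx = -12/π.
LHS − RHS = 4/π ≠ 0, so the identity fails.
(For a valid weak derivative the identity must hold for EVERY test function, in particular this one. The failure shows v is NOT the weak derivative of u.)
Correct weak derivative would be u'(x) = 2*x.


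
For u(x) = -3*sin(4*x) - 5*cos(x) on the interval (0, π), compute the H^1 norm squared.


||u||_{H^1(0,π)}^2 = 32 + 203*π/2

u'(x) = 5*sin(x) - 12*cos(4*x).
Expand u² and (u')² and integrate term by term on (0, π), using: for integers n ≥ 1, ∫_0^π sin²(nx) dx = ∫_0^π cos²(nx) dx = π/2; for n ≠ n', ∫_0^π sin(nx)sin(n'x) dx = ∫_0^π cos(nx)cos(n'x) dx = 0; and by product-to-sum, ∫_0^π sin(nx)cos(n'x) dx = ½∫_0^π [sin((n+n')x) + sin((n−n')x)] dx, which is 0 when n+n' is even and 2n/(n²−n'²) when n+n' is odd (it need not vanish on (0, π)).
  u² squared terms: (-5)²·∫cos(x)² dx = 25·π/2 = 25*π/2;  (-3)²·∫sin(4x)² dx = 9·π/2 = 9*π/2.
  u² cross terms: 2·(-5)·(-3)·∫cos(x)·sin(4x) dx = 30·(8/15) = 16.
  So ∫_0^π u² dx = 25*π/2 + 9*π/2 + 16 = 16 + 17*π.
  (u')² squared terms: (-12)²·∫cos(4x)² dx = 144·π/2 = 72*π;  (5)²·∫sin(x)² dx = 25·π/2 = 25*π/2.
  (u')² cross terms: 2·(-12)·(5)·∫cos(4x)·sin(x) dx = -120·(-2/15) = 16.
  So ∫_0^π (u')² dx = 72*π + 25*π/2 + 16 = 16 + 169*π/2.
||u||_{H^1}^2 = (16 + 17*π) + (16 + 169*π/2) = 32 + 203*π/2.


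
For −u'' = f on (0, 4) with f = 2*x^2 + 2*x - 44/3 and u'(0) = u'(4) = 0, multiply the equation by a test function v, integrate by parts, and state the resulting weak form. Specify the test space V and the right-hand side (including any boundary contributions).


V = H^1(0, 4) (no boundary constraint on v; u is determined up to an additive constant); weak form: ∫_0^4 u'v' dx = ∫_0^4 (2*x^2 + 2*x - 44/3) v dx for all v ∈ V.

Multiply both sides by a test function v and integrate from 0 to 4:
  ∫_0^4 −u''(x) v(x) dx = ∫_0^4 f(x) v(x) dx.
Integrate the LHS by parts once:
  ∫_0^4 −u'' v dx = −[u'(x) v(x)]_0^4 + ∫_0^4 u'(x) v'(x) dx.
Thus ∫_0^4 u'(x) v'(x) dx = ∫_0^4 f(x) v(x) dx + [u'(x) v(x)]_0^4.
Choose V so that boundary terms are either known or forced to vanish.
u has homogeneous Neumann: u'(0) = u'(4) = 0. So [u' v]_0^4 = 0·v(4) − 0·v(0) = 0 for any v; take V = H^1(0, 4).
Weak formulation: find u (satisfying any essential BC) such that ∫_0^4 u'(x) v'(x) dx = ∫_0^4 f v dx for all v ∈ V (homogeneous Neumann, so boundary terms vanish).
Substituting f(x) = 2*x^2 + 2*x - 44/3, the right-hand side is ∫_0^4 (2*x^2 + 2*x - 44/3) v dx.
Compatibility check (pure Neumann): taking v ≡ 1 ∈ V gives 0 = ∫_0^4 f dx + (0) − (0), i.e. ∫_0^4 f dx must equal u'(0) − u'(4) = 0. Indeed ∫_0^4 (2*x^2 + 2*x - 44/3) dx = 0, so the data are compatible. The solution is then unique only up to an additive constant (fix it e.g. by requiring ∫_0^4 u dx = 0).


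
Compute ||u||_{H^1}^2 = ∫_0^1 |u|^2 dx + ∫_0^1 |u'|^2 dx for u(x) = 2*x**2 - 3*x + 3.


||u||_{H^1}^2 = 107/15

The H^1 norm (squared) on an interval (0, L) is
  ||u||_{H^1}^2 = ∫_0^L u(x)^2 dx + ∫_0^L u'(x)^2 dx.
Compute u'(x) = 4*x - 3.
Then u(x)^2 = 4*x**4 - 12*x**3 + 21*x**2 - 18*x + 9 and u'(x)^2 = 16*x**2 - 24*x + 9.
Integrate each monomial from 0 to 1 using ∫_0^1 c·x^n dx = c·1^(n+1)/(n+1):
  ∫_0^1 u(x)^2 dx = ∫_0^1 (4*x^4 - 12*x^3 + 21*x^2 - 18*x + 9) dx. Term by term:
    ∫_0^1 4*x^4 dx = 4/5;  ∫_0^1 -12*x^3 dx = -3;  ∫_0^1 21*x^2 dx = 7;
    ∫_0^1 -18*x dx = -9;  ∫_0^1 9 dx = 9.
  Sum: 4/5 − 3 + 7 − 9 + 9 = 24/5.
  ∫_0^1 u'(x)^2 dx = ∫_0^1 (16*x^2 - 24*x + 9) dx. Term by term:
    ∫_0^1 16*x^2 dx = 16/3;  ∫_0^1 -24*x dx = -12;  ∫_0^1 9 dx = 9.
  Sum: 16/3 − 12 + 9 = 7/3.
Adding: ||u||_{H^1}^2 = 24/5 + 7/3 = 107/15.


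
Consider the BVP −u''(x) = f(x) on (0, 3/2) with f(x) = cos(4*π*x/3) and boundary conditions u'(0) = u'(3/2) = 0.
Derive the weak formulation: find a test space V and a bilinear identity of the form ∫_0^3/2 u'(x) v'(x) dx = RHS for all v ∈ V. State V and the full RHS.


V = H^1(0, 3/2) (no boundary constraint on v; u is determined up to an additive constant); weak form: ∫_0^3/2 u'v' dx = ∫_0^3/2 (cos(4*π*x/3)) v dx for all v ∈ V.

Multiply both sides by a test function v and integrate from 0 to 3/2:
  ∫_0^3/2 −u''(x) v(x) dx = ∫_0^3/2 f(x) v(x) dx.
Integrate the LHS by parts once:
  ∫_0^3/2 −u'' v dx = −[u'(x) v(x)]_0^3/2 + ∫_0^3/2 u'(x) v'(x) dx.
Thus ∫_0^3/2 u'(x) v'(x) dx = ∫_0^3/2 f(x) v(x) dx + [u'(x) v(x)]_0^3/2.
Choose V so that boundary terms are either known or forced to vanish.
u has homogeneous Neumann: u'(0) = u'(3/2) = 0. So [u' v]_0^3/2 = 0·v(3/2) − 0·v(0) = 0 for any v; take V = H^1(0, 3/2).
Weak formulation: find u (satisfying any essential BC) such that ∫_0^3/2 u'(x) v'(x) dx = ∫_0^3/2 f v dx for all v ∈ V (homogeneous Neumann, so boundary terms vanish).
Substituting f(x) = cos(4*π*x/3), the right-hand side is ∫_0^3/2 (cos(4*π*x/3)) v dx.
Compatibility check (pure Neumann): taking v ≡ 1 ∈ V gives 0 = ∫_0^3/2 f dx + (0) − (0), i.e. ∫_0^3/2 f dx must equal u'(0) − u'(3/2) = 0. Indeed ∫_0^3/2 (cos(4*π*x/3)) dx = 0, so the data are compatible. The solution is then unique only up to an additive constant (fix it e.g. by requiring ∫_0^3/2 u dx = 0).


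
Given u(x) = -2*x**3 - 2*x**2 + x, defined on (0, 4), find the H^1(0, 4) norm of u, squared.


||u||_{H^1}^2 = 877068/35

The H^1 norm (squared) on an interval (0, L) is
  ||u||_{H^1}^2 = ∫_0^L u(x)^2 dx + ∫_0^L u'(x)^2 dx.
Compute u'(x) = -6*x**2 - 4*x + 1.
Then u(x)^2 = 4*x**6 + 8*x**5 - 4*x**3 + x**2 and u'(x)^2 = 36*x**4 + 48*x**3 + 4*x**2 - 8*x + 1.
Integrate each monomial from 0 to 4 using ∫_0^4 c·x^n dx = c·4^(n+1)/(n+1):
  ∫_0^4 u(x)^2 dx = ∫_0^4 (4*x^6 + 8*x^5 - 4*x^3 + x^2) dx. Term by term:
    ∫_0^4 4*x^6 dx = 65536/7;  ∫_0^4 8*x^5 dx = 16384/3;  ∫_0^4 -4*x^3 dx = -256;
    ∫_0^4 x^2 dx = 64/3.
  Sum: 65536/7 + 16384/3 − 256 + 64/3 = 306368/21.
  ∫_0^4 u'(x)^2 dx = ∫_0^4 (36*x^4 + 48*x^3 + 4*x^2 - 8*x + 1) dx. Term by term:
    ∫_0^4 36*x^4 dx = 36864/5;  ∫_0^4 48*x^3 dx = 3072;  ∫_0^4 4*x^2 dx = 256/3;
    ∫_0^4 -8*x dx = -64;  ∫_0^4 1 dx = 4.
  Sum: 36864/5 + 3072 + 256/3 − 64 + 4 = 157052/15.
Adding: ||u||_{H^1}^2 = 306368/21 + 157052/15 = 877068/35.


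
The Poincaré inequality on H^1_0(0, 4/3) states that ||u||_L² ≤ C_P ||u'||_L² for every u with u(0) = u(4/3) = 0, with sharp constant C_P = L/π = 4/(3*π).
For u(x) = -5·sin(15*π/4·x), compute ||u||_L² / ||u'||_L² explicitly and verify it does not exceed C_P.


||u||_L² / ||u'||_L² = 4/(15*π) < C_P = 4/(3*π).

u(x) = -5·sin(15*π/4·x), so u'(x) = -75*π*cos(15*π*x/4)/4.
Writing u(x) = A·sin(kπx/L) with A = -5 and k = 5, use ∫_0^L sin²(kπx/L) dx = L/2 and ∫_0^L cos²(kπx/L) dx = L/2.
u² = 25·sin²(15*π/4·x) and (u')² = 5625*π^2/16·cos²(15*π/4·x), and each of sin², cos² integrates to L/2 = 2/3 over (0, 4/3).
∫_0^4/3 u² dx = 50/3, so ||u||_L² = 5*sqrt(6)/3.
∫_0^4/3 (u')² dx = 1875*π^2/8, so ||u'||_L² = 25*sqrt(6)*π/4.
Ratio ||u||_L² / ||u'||_L² = 4/(15*π).
Sharp Poincaré constant on H^1_0(0, 4/3) is C_P = L/π = 4/(3*π), achieved by sin(3*π/4·x).
This is the k = 5 harmonic; the ratio L/(kπ) is strictly less than C_P = L/π, consistent with the sharp inequality ||u||_L² ≤ C_P ||u'||_L².


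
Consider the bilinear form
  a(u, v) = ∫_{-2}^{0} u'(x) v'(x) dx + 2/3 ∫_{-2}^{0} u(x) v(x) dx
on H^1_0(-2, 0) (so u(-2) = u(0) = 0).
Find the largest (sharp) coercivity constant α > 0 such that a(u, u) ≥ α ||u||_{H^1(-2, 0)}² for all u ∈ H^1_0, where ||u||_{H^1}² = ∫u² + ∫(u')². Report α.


α = (8/3 + π^2)/(4 + π^2)

Coercivity of a(·,·) on H^1_0(-2, 0) means a(u, u) ≥ α ||u||_{H^1}² for every u ∈ H^1_0.
The interval has length L = 2, and Poincaré/coercivity depend only on L. Here a(u, u) = ∫(u')² + (2/3)·∫u².
Here 0 < c = 2/3 < 1. The condition a(u,u) ≥ α||u||_{H^1}² reads (1−α)∫(u')² ≥ (α−c)∫u². Any admissible α is ≤ 1 (rapidly oscillating u have ∫u²/∫(u')² → 0), and α = 1 would force 0 ≥ (1−c)∫u², impossible since c < 1; so 1−α > 0. By the sharp Poincaré inequality on H^1_0 of an interval of length L, ∫(u')² ≥ (π/L)²∫u² with equality for the first sine mode sin(π(x−x₀)/L) (x₀ the left endpoint), so the inequality holds for all u iff (1−α)(π/L)² ≥ α − c, i.e. α ≤ ((π/L)² + c)/((π/L)² + 1) = (1 + c(L/π)²)/(1 + (L/π)²). With (π/L)² = π^2/4 and c = 2/3, the largest admissible constant is α = ((π/L)² + c)/((π/L)² + 1).
Simplifying, α = (8/3 + π^2)/(4 + π^2).


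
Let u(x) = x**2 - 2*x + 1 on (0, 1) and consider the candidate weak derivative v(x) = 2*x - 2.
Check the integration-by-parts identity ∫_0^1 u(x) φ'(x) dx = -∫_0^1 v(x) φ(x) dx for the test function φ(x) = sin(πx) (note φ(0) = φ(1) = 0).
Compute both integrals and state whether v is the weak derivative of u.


LHS = 2/π, RHS = 2/π. Yes, v = u' weakly.

u(x) = x**2 - 2*x + 1, classical derivative u'(x) = 2*x - 2.
φ(x) = sin(πx), so φ'(x) = π*cos(π*x).
Note φ(0) = φ(1) = 0, so the boundary term u·φ vanishes.
LHS = ∫_0^1 u(x) φ'(x) dx = ∫_0^1 (π*x^2*cos(π*x) - 2*π*x*cos(π*x) + π*cos(π*x)) dx. Term by term:
  ∫_0^1 π*cos(π*x) dx = 0;  ∫_0^1 π*x^2*cos(π*x) dx = -2/π;  ∫_0^1 -2*π*x*cos(π*x) dx = 4/π.
Sum: 0 − 2/π + 4/π = 2/π.
So LHS = 2/π.
∫_0^1 v(x) φ(x) dx = ∫_0^1 (2*x*sin(π*x) - 2*sin(π*x)) dx. Term by term:
  ∫_0^1 -2*sin(π*x) dx = -4/π;  ∫_0^1 2*x*sin(π*x) dx = 2/π.
Sum: -4/π + 2/π = -2/π.
So RHS = -∫_0^1 v(x) φ(x) dx = 2/π.
LHS = RHS, so the identity holds for this test φ.
Moreover u is smooth here and v(x) = u'(x) = 2*x - 2 pointwise, so the identity holds for every test function. Hence v is the weak derivative of u.


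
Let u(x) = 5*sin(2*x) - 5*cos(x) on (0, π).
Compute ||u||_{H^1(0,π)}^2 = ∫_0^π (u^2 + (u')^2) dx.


||u||_{H^1(0,π)}^2 = -400/3 + 175*π/2

u'(x) = 5*sin(x) + 10*cos(2*x).
Expand u² and (u')² and integrate term by term on (0, π), using: for integers n ≥ 1, ∫_0^π sin²(nx) dx = ∫_0^π cos²(nx) dx = π/2; for n ≠ n', ∫_0^π sin(nx)sin(n'x) dx = ∫_0^π cos(nx)cos(n'x) dx = 0; and by product-to-sum, ∫_0^π sin(nx)cos(n'x) dx = ½∫_0^π [sin((n+n')x) + sin((n−n')x)] dx, which is 0 when n+n' is even and 2n/(n²−n'²) when n+n' is odd (it need not vanish on (0, π)).
  u² squared terms: (-5)²·∫cos(x)² dx = 25·π/2 = 25*π/2;  (5)²·∫sin(2x)² dx = 25·π/2 = 25*π/2.
  u² cross terms: 2·(-5)·(5)·∫cos(x)·sin(2x) dx = -50·(4/3) = -200/3.
  So ∫_0^π u² dx = 25*π/2 + 25*π/2 − 200/3 = -200/3 + 25*π.
  (u')² squared terms: (5)²·∫sin(x)² dx = 25·π/2 = 25*π/2;  (10)²·∫cos(2x)² dx = 100·π/2 = 50*π.
  (u')² cross terms: 2·(5)·(10)·∫sin(x)·cos(2x) dx = 100·(-2/3) = -200/3.
  So ∫_0^π (u')² dx = 25*π/2 + 50*π − 200/3 = -200/3 + 125*π/2.
||u||_{H^1}^2 = (-200/3 + 25*π) + (-200/3 + 125*π/2) = -400/3 + 175*π/2.


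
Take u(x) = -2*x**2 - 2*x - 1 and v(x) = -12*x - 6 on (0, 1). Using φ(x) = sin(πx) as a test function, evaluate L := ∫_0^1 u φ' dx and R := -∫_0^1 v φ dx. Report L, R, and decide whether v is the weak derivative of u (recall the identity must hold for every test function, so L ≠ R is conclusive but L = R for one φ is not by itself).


LHS = 8/π, RHS = 24/π. No, v is not the weak derivative of u.

u(x) = -2*x**2 - 2*x - 1, classical derivative u'(x) = -4*x - 2.
φ(x) = sin(πx), so φ'(x) = π*cos(π*x).
Note φ(0) = φ(1) = 0, so the boundary term u·φ vanishes.
LHS = ∫_0^1 u(x) φ'(x) dx = ∫_0^1 (-2*π*x^2*cos(π*x) - 2*π*x*cos(π*x) - π*cos(π*x)) dx. Term by term:
  ∫_0^1 -π*cos(π*x) dx = 0;  ∫_0^1 -2*π*x*cos(π*x) dx = 4/π;  ∫_0^1 -2*π*x^2*cos(π*x) dx = 4/π.
Sum: 0 + 4/π + 4/π = 8/π.
So LHS = 8/π.
∫_0^1 v(x) φ(x) dx = ∫_0^1 (-12*x*sin(π*x) - 6*sin(π*x)) dx. Term by term:
  ∫_0^1 -6*sin(π*x) dx = -12/π;  ∫_0^1 -12*x*sin(π*x) dx = -12/π.
Sum: -12/π − 12/π = -24/π.
So RHS = -∫_0^1 v(x) φ(x) dx = 24/π.
LHS − RHS = -16/π ≠ 0, so the identity fails.
(For a valid weak derivative the identity must hold for EVERY test function, in particular this one. The failure shows v is NOT the weak derivative of u.)
Correct weak derivative would be u'(x) = -4*x - 2.


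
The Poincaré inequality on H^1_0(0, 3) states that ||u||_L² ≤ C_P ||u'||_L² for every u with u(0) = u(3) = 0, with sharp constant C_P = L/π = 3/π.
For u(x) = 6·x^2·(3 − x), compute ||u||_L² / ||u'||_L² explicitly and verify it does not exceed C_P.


||u||_L² / ||u'||_L² = 3*sqrt(14)/14 < C_P = 3/π.

u(x) = 6·x^2·(3 − x), so u'(x) = 18*x*(2 - x).
u(x) = 6·x^2·(3 − x) vanishes at x = 0 and x = 3, so u ∈ H^1_0(0, 3). Differentiate via the product rule and integrate the resulting polynomials term by term.
  ∫_0^3 u² dx = ∫_0^3 (36*x^6 - 216*x^5 + 324*x^4) dx. Term by term:
    ∫_0^3 36*x^6 dx = 78732/7;  ∫_0^3 -216*x^5 dx = -26244;  ∫_0^3 324*x^4 dx = 78732/5.
  Sum: 78732/7 − 26244 + 78732/5 = 26244/35.
  ∫_0^3 (u')² dx = ∫_0^3 (324*x^4 - 1296*x^3 + 1296*x^2) dx. Term by term:
    ∫_0^3 324*x^4 dx = 78732/5;  ∫_0^3 -1296*x^3 dx = -26244;  ∫_0^3 1296*x^2 dx = 11664.
  Sum: 78732/5 − 26244 + 11664 = 5832/5.
∫_0^3 u² dx = 26244/35, so ||u||_L² = 162*sqrt(35)/35.
∫_0^3 (u')² dx = 5832/5, so ||u'||_L² = 54*sqrt(10)/5.
Ratio ||u||_L² / ||u'||_L² = 3*sqrt(14)/14.
Sharp Poincaré constant on H^1_0(0, 3) is C_P = L/π = 3/π, achieved by sin(π/3·x).
A polynomial bump cannot attain the sharp Poincaré constant (only the first sine eigenfunction does), so the ratio is strictly less than C_P, consistent with ||u||_L² ≤ C_P ||u'||_L².


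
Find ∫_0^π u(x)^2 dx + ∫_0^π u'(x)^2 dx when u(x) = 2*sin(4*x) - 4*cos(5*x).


||u||_{H^1(0,π)}^2 = 3328/9 + 242*π

u'(x) = 20*sin(5*x) + 8*cos(4*x).
Expand u² and (u')² and integrate term by term on (0, π), using: for integers n ≥ 1, ∫_0^π sin²(nx) dx = ∫_0^π cos²(nx) dx = π/2; for n ≠ n', ∫_0^π sin(nx)sin(n'x) dx = ∫_0^π cos(nx)cos(n'x) dx = 0; and by product-to-sum, ∫_0^π sin(nx)cos(n'x) dx = ½∫_0^π [sin((n+n')x) + sin((n−n')x)] dx, which is 0 when n+n' is even and 2n/(n²−n'²) when n+n' is odd (it need not vanish on (0, π)).
  u² squared terms: (-4)²·∫cos(5x)² dx = 16·π/2 = 8*π;  (2)²·∫sin(4x)² dx = 4·π/2 = 2*π.
  u² cross terms: 2·(-4)·(2)·∫cos(5x)·sin(4x) dx = -16·(-8/9) = 128/9.
  So ∫_0^π u² dx = 8*π + 2*π + 128/9 = 128/9 + 10*π.
  (u')² squared terms: (8)²·∫cos(4x)² dx = 64·π/2 = 32*π;  (20)²·∫sin(5x)² dx = 400·π/2 = 200*π.
  (u')² cross terms: 2·(8)·(20)·∫cos(4x)·sin(5x) dx = 320·(10/9) = 3200/9.
  So ∫_0^π (u')² dx = 32*π + 200*π + 3200/9 = 3200/9 + 232*π.
||u||_{H^1}^2 = (128/9 + 10*π) + (3200/9 + 232*π) = 3328/9 + 242*π.


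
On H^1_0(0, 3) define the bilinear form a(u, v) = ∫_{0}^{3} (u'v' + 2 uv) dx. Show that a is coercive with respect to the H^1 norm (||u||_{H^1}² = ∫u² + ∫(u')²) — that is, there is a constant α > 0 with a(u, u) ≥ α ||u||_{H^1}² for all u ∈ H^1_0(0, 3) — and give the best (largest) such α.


α = 1

Coercivity of a(·,·) on H^1_0(0, 3) means a(u, u) ≥ α ||u||_{H^1}² for every u ∈ H^1_0.
The interval has length L = 3, and Poincaré/coercivity depend only on L. Here a(u, u) = ∫(u')² + (2)·∫u².
Here c = 2 ≥ 1, so a(u,u) = ∫(u')² + c∫u² ≥ ∫(u')² + ∫u² = ||u||_{H^1}², i.e. α = 1 works. No larger α is possible: a(u,u) ≥ α||u||_{H^1}² means (1−α)∫(u')² ≥ (α−c)∫u², and for the modes u_n = sin(nπ(x−x₀)/L) (x₀ the left endpoint) one has ∫u_n²/∫(u_n')² = (L/(nπ))² → 0, so a(u_n,u_n)/||u_n||_{H^1}² → 1. Hence the optimal constant is α = 1.
Therefore α = 1.


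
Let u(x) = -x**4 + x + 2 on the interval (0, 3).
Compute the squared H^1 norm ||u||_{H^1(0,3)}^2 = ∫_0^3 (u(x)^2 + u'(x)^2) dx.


||u||_{H^1}^2 = 231996/35

The H^1 norm (squared) on an interval (0, L) is
  ||u||_{H^1}^2 = ∫_0^L u(x)^2 dx + ∫_0^L u'(x)^2 dx.
Compute u'(x) = 1 - 4*x**3.
Then u(x)^2 = x**8 - 2*x**5 - 4*x**4 + x**2 + 4*x + 4 and u'(x)^2 = 16*x**6 - 8*x**3 + 1.
Integrate each monomial from 0 to 3 using ∫_0^3 c·x^n dx = c·3^(n+1)/(n+1):
  ∫_0^3 u(x)^2 dx = ∫_0^3 (x^8 - 2*x^5 - 4*x^4 + x^2 + 4*x + 4) dx. Term by term:
    ∫_0^3 x^8 dx = 2187;  ∫_0^3 -2*x^5 dx = -243;  ∫_0^3 -4*x^4 dx = -972/5;
    ∫_0^3 x^2 dx = 9;  ∫_0^3 4*x dx = 18;  ∫_0^3 4 dx = 12.
  Sum: 2187 − 243 − 972/5 + 9 + 18 + 12 = 8943/5.
  ∫_0^3 u'(x)^2 dx = ∫_0^3 (16*x^6 - 8*x^3 + 1) dx. Term by term:
    ∫_0^3 16*x^6 dx = 34992/7;  ∫_0^3 -8*x^3 dx = -162;  ∫_0^3 1 dx = 3.
  Sum: 34992/7 − 162 + 3 = 33879/7.
Adding: ||u||_{H^1}^2 = 8943/5 + 33879/7 = 231996/35.


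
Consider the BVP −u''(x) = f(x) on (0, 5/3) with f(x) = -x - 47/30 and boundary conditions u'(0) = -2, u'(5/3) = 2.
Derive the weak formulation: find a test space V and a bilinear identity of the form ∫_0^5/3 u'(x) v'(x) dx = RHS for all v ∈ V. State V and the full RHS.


V = H^1(0, 5/3) (v unrestricted at boundary; u is determined up to an additive constant); weak form: ∫_0^5/3 u'v' dx = ∫_0^5/3 (-x - 47/30) v dx + 2·v(5/3) + 2·v(0) for all v ∈ V.

Multiply both sides by a test function v and integrate from 0 to 5/3:
  ∫_0^5/3 −u''(x) v(x) dx = ∫_0^5/3 f(x) v(x) dx.
Integrate the LHS by parts once:
  ∫_0^5/3 −u'' v dx = −[u'(x) v(x)]_0^5/3 + ∫_0^5/3 u'(x) v'(x) dx.
Thus ∫_0^5/3 u'(x) v'(x) dx = ∫_0^5/3 f(x) v(x) dx + [u'(x) v(x)]_0^5/3.
Choose V so that boundary terms are either known or forced to vanish.
u has inhomogeneous Neumann u'(0) = -2, u'(5/3) = 2. [u' v]_0^5/3 = (2)·v(5/3) − (-2)·v(0) = 2·v(5/3) + 2·v(0). Take V = H^1(0, 5/3); boundary term becomes part of RHS.
Weak formulation: find u (satisfying any essential BC) such that ∫_0^5/3 u'(x) v'(x) dx = ∫_0^5/3 f v dx + 2·v(5/3) + 2·v(0) for all v ∈ V (Neumann data are natural BCs: they enter the RHS as boundary terms).
Substituting f(x) = -x - 47/30, the right-hand side is ∫_0^5/3 (-x - 47/30) v dx + 2·v(5/3) + 2·v(0).
Compatibility check (pure Neumann): taking v ≡ 1 ∈ V gives 0 = ∫_0^5/3 f dx + (2) − (-2), i.e. ∫_0^5/3 f dx must equal u'(0) − u'(5/3) = -4. Indeed ∫_0^5/3 (-x - 47/30) dx = -4, so the data are compatible. The solution is then unique only up to an additive constant (fix it e.g. by requiring ∫_0^5/3 u dx = 0).


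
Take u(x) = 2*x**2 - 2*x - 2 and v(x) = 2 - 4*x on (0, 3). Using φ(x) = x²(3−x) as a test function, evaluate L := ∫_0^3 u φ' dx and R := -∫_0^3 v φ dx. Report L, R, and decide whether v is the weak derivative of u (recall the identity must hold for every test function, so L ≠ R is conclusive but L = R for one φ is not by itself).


LHS = -351/10, RHS = 351/10. No, v is not the weak derivative of u.

u(x) = 2*x**2 - 2*x - 2, classical derivative u'(x) = 4*x - 2.
φ(x) = x²(3−x), so φ'(x) = 3*x*(2 - x).
Note φ(0) = φ(3) = 0, so the boundary term u·φ vanishes.
LHS = ∫_0^3 u(x) φ'(x) dx = ∫_0^3 (-6*x^4 + 18*x^3 - 6*x^2 - 12*x) dx. Term by term:
  ∫_0^3 -6*x^4 dx = -1458/5;  ∫_0^3 18*x^3 dx = 729/2;  ∫_0^3 -6*x^2 dx = -54;
  ∫_0^3 -12*x dx = -54.
Sum: -1458/5 + 729/2 − 54 − 54 = -351/10.
So LHS = -351/10.
∫_0^3 v(x) φ(x) dx = ∫_0^3 (4*x^4 - 14*x^3 + 6*x^2) dx. Term by term:
  ∫_0^3 4*x^4 dx = 972/5;  ∫_0^3 -14*x^3 dx = -567/2;  ∫_0^3 6*x^2 dx = 54.
Sum: 972/5 − 567/2 + 54 = -351/10.
So RHS = -∫_0^3 v(x) φ(x) dx = 351/10.
LHS − RHS = -351/5 ≠ 0, so the identity fails.
(For a valid weak derivative the identity must hold for EVERY test function, in particular this one. The failure shows v is NOT the weak derivative of u.)
Correct weak derivative would be u'(x) = 4*x - 2.


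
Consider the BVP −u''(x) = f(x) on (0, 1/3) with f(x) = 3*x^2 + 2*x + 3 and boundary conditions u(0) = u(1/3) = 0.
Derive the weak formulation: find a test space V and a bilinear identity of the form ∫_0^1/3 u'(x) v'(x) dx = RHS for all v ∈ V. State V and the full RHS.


V = H^1_0(0, 1/3) (so v(0) = v(1/3) = 0); weak form: ∫_0^1/3 u'v' dx = ∫_0^1/3 (3*x^2 + 2*x + 3) v dx for all v ∈ V.

Multiply both sides by a test function v and integrate from 0 to 1/3:
  ∫_0^1/3 −u''(x) v(x) dx = ∫_0^1/3 f(x) v(x) dx.
Integrate the LHS by parts once:
  ∫_0^1/3 −u'' v dx = −[u'(x) v(x)]_0^1/3 + ∫_0^1/3 u'(x) v'(x) dx.
Thus ∫_0^1/3 u'(x) v'(x) dx = ∫_0^1/3 f(x) v(x) dx + [u'(x) v(x)]_0^1/3.
Choose V so that boundary terms are either known or forced to vanish.
u is Dirichlet: u(0) = u(1/3) = 0. Let V = H^1_0(0, 1/3); then v(0) = v(1/3) = 0, and [u' v]_0^1/3 = 0.
Weak formulation: find u (satisfying any essential BC) such that ∫_0^1/3 u'(x) v'(x) dx = ∫_0^1/3 f v dx for all v ∈ V.
Substituting f(x) = 3*x^2 + 2*x + 3, the right-hand side is ∫_0^1/3 (3*x^2 + 2*x + 3) v dx.


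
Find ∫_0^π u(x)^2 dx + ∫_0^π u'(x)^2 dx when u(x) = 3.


||u||_{H^1(0,π)}^2 = 9*π

u'(x) = 0.
Expand u² and (u')² and integrate term by term on (0, π), using: for integers n ≥ 1, ∫_0^π sin²(nx) dx = ∫_0^π cos²(nx) dx = π/2; for n ≠ n', ∫_0^π sin(nx)sin(n'x) dx = ∫_0^π cos(nx)cos(n'x) dx = 0; and by product-to-sum, ∫_0^π sin(nx)cos(n'x) dx = ½∫_0^π [sin((n+n')x) + sin((n−n')x)] dx, which is 0 when n+n' is even and 2n/(n²−n'²) when n+n' is odd (it need not vanish on (0, π)). For the constant mode: ∫_0^π 1 dx = π, ∫_0^π cos(nx) dx = 0, ∫_0^π sin(nx) dx = (1−(−1)^n)/n.
  u² squared terms: (3)²·∫1 dx = 9·π = 9*π.
  So ∫_0^π u² dx = 9*π.
  u' ≡ 0, so ∫_0^π (u')² dx = 0.
||u||_{H^1}^2 = (9*π) + (0) = 9*π.


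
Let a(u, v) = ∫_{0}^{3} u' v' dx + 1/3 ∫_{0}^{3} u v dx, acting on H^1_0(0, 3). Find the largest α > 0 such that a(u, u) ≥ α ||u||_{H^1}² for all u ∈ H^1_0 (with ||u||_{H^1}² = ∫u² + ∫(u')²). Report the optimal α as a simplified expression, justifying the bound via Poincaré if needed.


α = (3 + π^2)/(9 + π^2)

Coercivity of a(·,·) on H^1_0(0, 3) means a(u, u) ≥ α ||u||_{H^1}² for every u ∈ H^1_0.
The interval has length L = 3, and Poincaré/coercivity depend only on L. Here a(u, u) = ∫(u')² + (1/3)·∫u².
Here 0 < c = 1/3 < 1. The condition a(u,u) ≥ α||u||_{H^1}² reads (1−α)∫(u')² ≥ (α−c)∫u². Any admissible α is ≤ 1 (rapidly oscillating u have ∫u²/∫(u')² → 0), and α = 1 would force 0 ≥ (1−c)∫u², impossible since c < 1; so 1−α > 0. By the sharp Poincaré inequality on H^1_0 of an interval of length L, ∫(u')² ≥ (π/L)²∫u² with equality for the first sine mode sin(π(x−x₀)/L) (x₀ the left endpoint), so the inequality holds for all u iff (1−α)(π/L)² ≥ α − c, i.e. α ≤ ((π/L)² + c)/((π/L)² + 1) = (1 + c(L/π)²)/(1 + (L/π)²). With (π/L)² = π^2/9 and c = 1/3, the largest admissible constant is α = ((π/L)² + c)/((π/L)² + 1).
Simplifying, α = (3 + π^2)/(9 + π^2).


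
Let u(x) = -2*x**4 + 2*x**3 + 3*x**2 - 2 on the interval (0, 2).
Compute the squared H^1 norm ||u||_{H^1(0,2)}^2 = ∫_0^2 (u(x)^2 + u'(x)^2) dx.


||u||_{H^1}^2 = 6856/45

The H^1 norm (squared) on an interval (0, L) is
  ||u||_{H^1}^2 = ∫_0^L u(x)^2 dx + ∫_0^L u'(x)^2 dx.
Compute u'(x) = -8*x**3 + 6*x**2 + 6*x.
Then u(x)^2 = 4*x**8 - 8*x**7 - 8*x**6 + 12*x**5 + 17*x**4 - 8*x**3 - 12*x**2 + 4 and u'(x)^2 = 64*x**6 - 96*x**5 - 60*x**4 + 72*x**3 + 36*x**2.
Integrate each monomial from 0 to 2 using ∫_0^2 c·x^n dx = c·2^(n+1)/(n+1):
  ∫_0^2 u(x)^2 dx = ∫_0^2 (4*x^8 - 8*x^7 - 8*x^6 + 12*x^5 + 17*x^4 - 8*x^3 - 12*x^2 + 4) dx. Term by term:
    ∫_0^2 4*x^8 dx = 2048/9;  ∫_0^2 -8*x^7 dx = -256;  ∫_0^2 -8*x^6 dx = -1024/7;
    ∫_0^2 12*x^5 dx = 128;  ∫_0^2 17*x^4 dx = 544/5;  ∫_0^2 -8*x^3 dx = -32;
    ∫_0^2 -12*x^2 dx = -32;  ∫_0^2 4 dx = 8.
  Sum: 2048/9 − 256 − 1024/7 + 128 + 544/5 − 32 − 32 + 8 = 1912/315.
  ∫_0^2 u'(x)^2 dx = ∫_0^2 (64*x^6 - 96*x^5 - 60*x^4 + 72*x^3 + 36*x^2) dx. Term by term:
    ∫_0^2 64*x^6 dx = 8192/7;  ∫_0^2 -96*x^5 dx = -1024;  ∫_0^2 -60*x^4 dx = -384;
    ∫_0^2 72*x^3 dx = 288;  ∫_0^2 36*x^2 dx = 96.
  Sum: 8192/7 − 1024 − 384 + 288 + 96 = 1024/7.
Adding: ||u||_{H^1}^2 = 1912/315 + 1024/7 = 6856/45.


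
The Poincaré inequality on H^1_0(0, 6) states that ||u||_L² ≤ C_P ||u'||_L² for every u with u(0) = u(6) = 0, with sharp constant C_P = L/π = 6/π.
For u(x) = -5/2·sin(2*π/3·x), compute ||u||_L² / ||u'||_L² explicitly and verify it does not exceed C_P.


||u||_L² / ||u'||_L² = 3/(2*π) < C_P = 6/π.

u(x) = -5/2·sin(2*π/3·x), so u'(x) = -5*π*cos(2*π*x/3)/3.
Writing u(x) = A·sin(kπx/L) with A = -5/2 and k = 4, use ∫_0^L sin²(kπx/L) dx = L/2 and ∫_0^L cos²(kπx/L) dx = L/2.
u² = 25/4·sin²(2*π/3·x) and (u')² = 25*π^2/9·cos²(2*π/3·x), and each of sin², cos² integrates to L/2 = 3 over (0, 6).
∫_0^6 u² dx = 75/4, so ||u||_L² = 5*sqrt(3)/2.
∫_0^6 (u')² dx = 25*π^2/3, so ||u'||_L² = 5*sqrt(3)*π/3.
Ratio ||u||_L² / ||u'||_L² = 3/(2*π).
Sharp Poincaré constant on H^1_0(0, 6) is C_P = L/π = 6/π, achieved by sin(π/6·x).
This is the k = 4 harmonic; the ratio L/(kπ) is strictly less than C_P = L/π, consistent with the sharp inequality ||u||_L² ≤ C_P ||u'||_L².


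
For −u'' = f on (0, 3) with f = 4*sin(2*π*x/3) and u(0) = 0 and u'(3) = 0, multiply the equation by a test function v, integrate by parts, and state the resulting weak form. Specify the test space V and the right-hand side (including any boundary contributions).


V = {v ∈ H^1(0, 3) : v(0) = 0} (test functions vanish at x = 0 where u is specified); weak form: ∫_0^3 u'v' dx = ∫_0^3 (4*sin(2*π*x/3)) v dx for all v ∈ V.

Multiply both sides by a test function v and integrate from 0 to 3:
  ∫_0^3 −u''(x) v(x) dx = ∫_0^3 f(x) v(x) dx.
Integrate the LHS by parts once:
  ∫_0^3 −u'' v dx = −[u'(x) v(x)]_0^3 + ∫_0^3 u'(x) v'(x) dx.
Thus ∫_0^3 u'(x) v'(x) dx = ∫_0^3 f(x) v(x) dx + [u'(x) v(x)]_0^3.
Choose V so that boundary terms are either known or forced to vanish.
Mixed BC: u(0) = 0 (Dirichlet) and u'(3) = 0 (Neumann). Define V = {v ∈ H^1(0, 3) : v(0) = 0}. Then [u' v]_0^3 = u'(3)·v(3) − u'(0)·0 = 0.
Weak formulation: find u (satisfying any essential BC) such that ∫_0^3 u'(x) v'(x) dx = ∫_0^3 f v dx for all v ∈ V (Dirichlet at 0 absorbed into V; the Neumann datum at x = 3 is zero, so no boundary term remains).
Substituting f(x) = 4*sin(2*π*x/3), the right-hand side is ∫_0^3 (4*sin(2*π*x/3)) v dx.


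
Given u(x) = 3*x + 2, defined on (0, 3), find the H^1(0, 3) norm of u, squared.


||u||_{H^1}^2 = 174

The H^1 norm (squared) on an interval (0, L) is
  ||u||_{H^1}^2 = ∫_0^L u(x)^2 dx + ∫_0^L u'(x)^2 dx.
Compute u'(x) = 3.
Then u(x)^2 = 9*x**2 + 12*x + 4 and u'(x)^2 = 9.
Integrate each monomial from 0 to 3 using ∫_0^3 c·x^n dx = c·3^(n+1)/(n+1):
  ∫_0^3 u(x)^2 dx = ∫_0^3 (9*x^2 + 12*x + 4) dx. Term by term:
    ∫_0^3 9*x^2 dx = 81;  ∫_0^3 12*x dx = 54;  ∫_0^3 4 dx = 12.
  Sum: 81 + 54 + 12 = 147.
  ∫_0^3 u'(x)^2 dx = ∫_0^3 (9) dx. Term by term:
    ∫_0^3 9 dx = 27.
Adding: ||u||_{H^1}^2 = 147 + 27 = 174.


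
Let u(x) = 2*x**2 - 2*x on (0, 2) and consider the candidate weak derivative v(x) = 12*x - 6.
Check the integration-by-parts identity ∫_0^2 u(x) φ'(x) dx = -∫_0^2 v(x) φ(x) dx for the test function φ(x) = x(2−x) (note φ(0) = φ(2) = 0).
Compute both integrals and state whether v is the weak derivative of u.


LHS = -8/3, RHS = -8. No, v is not the weak derivative of u.

u(x) = 2*x**2 - 2*x, classical derivative u'(x) = 4*x - 2.
φ(x) = x(2−x), so φ'(x) = 2 - 2*x.
Note φ(0) = φ(2) = 0, so the boundary term u·φ vanishes.
LHS = ∫_0^2 u(x) φ'(x) dx = ∫_0^2 (-4*x^3 + 8*x^2 - 4*x) dx. Term by term:
  ∫_0^2 -4*x^3 dx = -16;  ∫_0^2 8*x^2 dx = 64/3;  ∫_0^2 -4*x dx = -8.
Sum: -16 + 64/3 − 8 = -8/3.
So LHS = -8/3.
∫_0^2 v(x) φ(x) dx = ∫_0^2 (-12*x^3 + 30*x^2 - 12*x) dx. Term by term:
  ∫_0^2 -12*x^3 dx = -48;  ∫_0^2 30*x^2 dx = 80;  ∫_0^2 -12*x dx = -24.
Sum: -48 + 80 − 24 = 8.
So RHS = -∫_0^2 v(x) φ(x) dx = -8.
LHS − RHS = 16/3 ≠ 0, so the identity fails.
(For a valid weak derivative the identity must hold for EVERY test function, in particular this one. The failure shows v is NOT the weak derivative of u.)
Correct weak derivative would be u'(x) = 4*x - 2.


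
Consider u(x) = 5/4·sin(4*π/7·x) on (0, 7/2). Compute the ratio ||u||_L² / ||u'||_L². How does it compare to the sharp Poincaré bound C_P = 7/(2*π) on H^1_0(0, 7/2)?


||u||_L² / ||u'||_L² = 7/(4*π) < C_P = 7/(2*π).

u(x) = 5/4·sin(4*π/7·x), so u'(x) = 5*π*cos(4*π*x/7)/7.
Writing u(x) = A·sin(kπx/L) with A = 5/4 and k = 2, use ∫_0^L sin²(kπx/L) dx = L/2 and ∫_0^L cos²(kπx/L) dx = L/2.
u² = 25/16·sin²(4*π/7·x) and (u')² = 25*π^2/49·cos²(4*π/7·x), and each of sin², cos² integrates to L/2 = 7/4 over (0, 7/2).
∫_0^7/2 u² dx = 175/64, so ||u||_L² = 5*sqrt(7)/8.
∫_0^7/2 (u')² dx = 25*π^2/28, so ||u'||_L² = 5*sqrt(7)*π/14.
Ratio ||u||_L² / ||u'||_L² = 7/(4*π).
Sharp Poincaré constant on H^1_0(0, 7/2) is C_P = L/π = 7/(2*π), achieved by sin(2*π/7·x).
This is the k = 2 harmonic; the ratio L/(kπ) is strictly less than C_P = L/π, consistent with the sharp inequality ||u||_L² ≤ C_P ||u'||_L².


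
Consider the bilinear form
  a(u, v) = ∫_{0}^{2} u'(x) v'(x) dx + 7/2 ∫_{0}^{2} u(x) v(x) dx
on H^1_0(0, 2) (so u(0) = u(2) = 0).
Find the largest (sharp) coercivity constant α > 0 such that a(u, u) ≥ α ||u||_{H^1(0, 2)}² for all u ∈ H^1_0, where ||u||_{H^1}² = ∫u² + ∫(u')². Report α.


α = 1

Coercivity of a(·,·) on H^1_0(0, 2) means a(u, u) ≥ α ||u||_{H^1}² for every u ∈ H^1_0.
The interval has length L = 2, and Poincaré/coercivity depend only on L. Here a(u, u) = ∫(u')² + (7/2)·∫u².
Here c = 7/2 ≥ 1, so a(u,u) = ∫(u')² + c∫u² ≥ ∫(u')² + ∫u² = ||u||_{H^1}², i.e. α = 1 works. No larger α is possible: a(u,u) ≥ α||u||_{H^1}² means (1−α)∫(u')² ≥ (α−c)∫u², and for the modes u_n = sin(nπ(x−x₀)/L) (x₀ the left endpoint) one has ∫u_n²/∫(u_n')² = (L/(nπ))² → 0, so a(u_n,u_n)/||u_n||_{H^1}² → 1. Hence the optimal constant is α = 1.
Therefore α = 1.


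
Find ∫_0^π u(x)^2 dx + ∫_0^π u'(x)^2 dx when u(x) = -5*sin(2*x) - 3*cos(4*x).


||u||_{H^1(0,π)}^2 = 139*π

u'(x) = 12*sin(4*x) - 10*cos(2*x).
Expand u² and (u')² and integrate term by term on (0, π), using: for integers n ≥ 1, ∫_0^π sin²(nx) dx = ∫_0^π cos²(nx) dx = π/2; for n ≠ n', ∫_0^π sin(nx)sin(n'x) dx = ∫_0^π cos(nx)cos(n'x) dx = 0; and by product-to-sum, ∫_0^π sin(nx)cos(n'x) dx = ½∫_0^π [sin((n+n')x) + sin((n−n')x)] dx, which is 0 when n+n' is even and 2n/(n²−n'²) when n+n' is odd (it need not vanish on (0, π)).
  u² squared terms: (-5)²·∫sin(2x)² dx = 25·π/2 = 25*π/2;  (-3)²·∫cos(4x)² dx = 9·π/2 = 9*π/2.
  u² cross terms: 2·(-5)·(-3)·∫sin(2x)·cos(4x) dx = 30·(0) = 0.
  So ∫_0^π u² dx = 25*π/2 + 9*π/2 + 0 = 17*π.
  (u')² squared terms: (-10)²·∫cos(2x)² dx = 100·π/2 = 50*π;  (12)²·∫sin(4x)² dx = 144·π/2 = 72*π.
  (u')² cross terms: 2·(-10)·(12)·∫cos(2x)·sin(4x) dx = -240·(0) = 0.
  So ∫_0^π (u')² dx = 50*π + 72*π + 0 = 122*π.
||u||_{H^1}^2 = (17*π) + (122*π) = 139*π.


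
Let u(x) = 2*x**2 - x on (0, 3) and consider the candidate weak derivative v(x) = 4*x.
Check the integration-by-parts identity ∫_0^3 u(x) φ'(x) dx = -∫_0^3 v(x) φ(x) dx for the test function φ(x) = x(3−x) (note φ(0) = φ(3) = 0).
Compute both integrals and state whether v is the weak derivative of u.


LHS = -45/2, RHS = -27. No, v is not the weak derivative of u.

u(x) = 2*x**2 - x, classical derivative u'(x) = 4*x - 1.
φ(x) = x(3−x), so φ'(x) = 3 - 2*x.
Note φ(0) = φ(3) = 0, so the boundary term u·φ vanishes.
LHS = ∫_0^3 u(x) φ'(x) dx = ∫_0^3 (-4*x^3 + 8*x^2 - 3*x) dx. Term by term:
  ∫_0^3 -4*x^3 dx = -81;  ∫_0^3 8*x^2 dx = 72;  ∫_0^3 -3*x dx = -27/2.
Sum: -81 + 72 − 27/2 = -45/2.
So LHS = -45/2.
∫_0^3 v(x) φ(x) dx = ∫_0^3 (-4*x^3 + 12*x^2) dx. Term by term:
  ∫_0^3 -4*x^3 dx = -81;  ∫_0^3 12*x^2 dx = 108.
Sum: -81 + 108 = 27.
So RHS = -∫_0^3 v(x) φ(x) dx = -27.
LHS − RHS = 9/2 ≠ 0, so the identity fails.
(For a valid weak derivative the identity must hold for EVERY test function, in particular this one. The failure shows v is NOT the weak derivative of u.)
Correct weak derivative would be u'(x) = 4*x - 1.


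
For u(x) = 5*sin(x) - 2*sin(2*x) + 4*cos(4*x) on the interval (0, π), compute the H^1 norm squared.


||u||_{H^1(0,π)}^2 = -272/3 + 171*π

u'(x) = -16*sin(4*x) + 5*cos(x) - 4*cos(2*x).
Expand u² and (u')² and integrate term by term on (0, π), using: for integers n ≥ 1, ∫_0^π sin²(nx) dx = ∫_0^π cos²(nx) dx = π/2; for n ≠ n', ∫_0^π sin(nx)sin(n'x) dx = ∫_0^π cos(nx)cos(n'x) dx = 0; and by product-to-sum, ∫_0^π sin(nx)cos(n'x) dx = ½∫_0^π [sin((n+n')x) + sin((n−n')x)] dx, which is 0 when n+n' is even and 2n/(n²−n'²) when n+n' is odd (it need not vanish on (0, π)).
  u² squared terms: (-2)²·∫sin(2x)² dx = 4·π/2 = 2*π;  (4)²·∫cos(4x)² dx = 16·π/2 = 8*π;  (5)²·∫sin(x)² dx = 25·π/2 = 25*π/2.
  u² cross terms: 2·(-2)·(4)·∫sin(2x)·cos(4x) dx = -16·(0) = 0;  2·(-2)·(5)·∫sin(2x)·sin(x) dx = -20·(0) = 0;  2·(4)·(5)·∫cos(4x)·sin(x) dx = 40·(-2/15) = -16/3.
  So ∫_0^π u² dx = 2*π + 8*π + 25*π/2 + 0 + 0 − 16/3 = -16/3 + 45*π/2.
  (u')² squared terms: (-16)²·∫sin(4x)² dx = 256·π/2 = 128*π;  (-4)²·∫cos(2x)² dx = 16·π/2 = 8*π;  (5)²·∫cos(x)² dx = 25·π/2 = 25*π/2.
  (u')² cross terms: 2·(-16)·(-4)·∫sin(4x)·cos(2x) dx = 128·(0) = 0;  2·(-16)·(5)·∫sin(4x)·cos(x) dx = -160·(8/15) = -256/3;  2·(-4)·(5)·∫cos(2x)·cos(x) dx = -40·(0) = 0.
  So ∫_0^π (u')² dx = 128*π + 8*π + 25*π/2 + 0 − 256/3 + 0 = -256/3 + 297*π/2.
||u||_{H^1}^2 = (-16/3 + 45*π/2) + (-256/3 + 297*π/2) = -272/3 + 171*π.


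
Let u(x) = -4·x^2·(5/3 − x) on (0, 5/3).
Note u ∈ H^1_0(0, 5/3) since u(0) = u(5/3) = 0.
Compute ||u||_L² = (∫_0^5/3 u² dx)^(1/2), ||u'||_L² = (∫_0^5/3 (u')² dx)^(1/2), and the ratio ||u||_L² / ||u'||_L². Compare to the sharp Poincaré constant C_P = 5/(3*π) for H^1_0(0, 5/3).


||u||_L² / ||u'||_L² = 5*sqrt(14)/42 < C_P = 5/(3*π).

u(x) = -4·x^2·(5/3 − x), so u'(x) = 4*x*(9*x - 10)/3.
u(x) = -4·x^2·(5/3 − x) vanishes at x = 0 and x = 5/3, so u ∈ H^1_0(0, 5/3). Differentiate via the product rule and integrate the resulting polynomials term by term.
  ∫_0^5/3 u² dx = ∫_0^5/3 (16*x^6 - 160*x^5/3 + 400*x^4/9) dx. Term by term:
    ∫_0^5/3 16*x^6 dx = 1250000/15309;  ∫_0^5/3 -160*x^5/3 dx = -1250000/6561;  ∫_0^5/3 400*x^4/9 dx = 250000/2187.
  Sum: 1250000/15309 − 1250000/6561 + 250000/2187 = 250000/45927.
  ∫_0^5/3 (u')² dx = ∫_0^5/3 (144*x^4 - 320*x^3 + 1600*x^2/9) dx. Term by term:
    ∫_0^5/3 144*x^4 dx = 10000/27;  ∫_0^5/3 -320*x^3 dx = -50000/81;  ∫_0^5/3 1600*x^2/9 dx = 200000/729.
  Sum: 10000/27 − 50000/81 + 200000/729 = 20000/729.
∫_0^5/3 u² dx = 250000/45927, so ||u||_L² = 500*sqrt(7)/567.
∫_0^5/3 (u')² dx = 20000/729, so ||u'||_L² = 100*sqrt(2)/27.
Ratio ||u||_L² / ||u'||_L² = 5*sqrt(14)/42.
Sharp Poincaré constant on H^1_0(0, 5/3) is C_P = L/π = 5/(3*π), achieved by sin(3*π/5·x).
A polynomial bump cannot attain the sharp Poincaré constant (only the first sine eigenfunction does), so the ratio is strictly less than C_P, consistent with ||u||_L² ≤ C_P ||u'||_L².
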